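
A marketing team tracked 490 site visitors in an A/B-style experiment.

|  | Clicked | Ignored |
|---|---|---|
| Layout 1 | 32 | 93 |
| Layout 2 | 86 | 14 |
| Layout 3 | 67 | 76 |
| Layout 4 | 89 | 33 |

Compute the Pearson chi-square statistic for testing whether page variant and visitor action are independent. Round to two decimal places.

102.45

Row totals: 125, 100, 143, 122. Column totals: 274, 216. Grand total N = 490.
Expected counts (row total × column total / N):
  Layout 1, Clicked: 125×274/490 = 69.898
  Layout 1, Ignored: 125×216/490 = 55.102
  Layout 2, Clicked: 100×274/490 = 55.918
  Layout 2, Ignored: 100×216/490 = 44.082
  Layout 3, Clicked: 143×274/490 = 79.963
  Layout 3, Ignored: 143×216/490 = 63.037
  Layout 4, Clicked: 122×274/490 = 68.220
  Layout 4, Ignored: 122×216/490 = 53.780
Contributions (O − E)²/E:
  (32 − 69.898)²/69.898 = 20.5479
  (93 − 55.102)²/55.102 = 26.0654
  (86 − 55.918)²/55.918 = 16.1831
  (14 − 44.082)²/44.082 = 20.5283
  (67 − 79.963)²/79.963 = 2.1015
  (76 − 63.037)²/63.037 = 2.6657
  (89 − 68.220)²/68.220 = 6.3296
  (33 − 53.780)²/53.780 = 8.0292
χ² = 20.5479 + 26.0654 + 16.1831 + 20.5283 + 2.1015 + 2.6657 + 6.3296 + 8.0292 = 102.45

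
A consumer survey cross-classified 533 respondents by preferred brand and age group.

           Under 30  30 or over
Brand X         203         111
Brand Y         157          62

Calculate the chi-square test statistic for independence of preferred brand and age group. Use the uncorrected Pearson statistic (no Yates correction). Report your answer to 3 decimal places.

Row totals: 314, 219. Column totals: 360, 173. Grand total N = 533.
Expected counts (row total × column total / N):
  Brand X, Under 30: 314×360/533 = 212.0826
  Brand X, 30 or over: 314×173/533 = 101.9174
  Brand Y, Under 30: 219×360/533 = 147.9174
  Brand Y, 30 or over: 219×173/533 = 71.0826
Contributions (O − E)²/E:
  (203 − 212.0826)²/212.0826 = 0.3890
  (111 − 101.9174)²/101.9174 = 0.8094
  (157 − 147.9174)²/147.9174 = 0.5577
  (62 − 71.0826)²/71.0826 = 1.1605
χ² = 0.3890 + 0.8094 + 0.5577 + 1.1605 = 2.917

2.917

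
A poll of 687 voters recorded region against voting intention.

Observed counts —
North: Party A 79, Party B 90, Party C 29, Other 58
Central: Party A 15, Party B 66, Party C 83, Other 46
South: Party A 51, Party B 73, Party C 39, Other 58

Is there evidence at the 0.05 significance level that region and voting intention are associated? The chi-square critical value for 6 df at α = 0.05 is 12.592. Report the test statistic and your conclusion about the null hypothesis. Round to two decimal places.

77.35; reject H₀

Row totals: 256, 210, 221. Column totals: 145, 229, 151, 162. Grand total N = 687.
Expected counts (row total × column total / N):
  North, Party A: 256×145/687 = 54.032
  North, Party B: 256×229/687 = 85.333
  North, Party C: 256×151/687 = 56.268
  North, Other: 256×162/687 = 60.367
  Central, Party A: 210×145/687 = 44.323
  Central, Party B: 210×229/687 = 70.000
  Central, Party C: 210×151/687 = 46.157
  Central, Other: 210×162/687 = 49.520
  South, Party A: 221×145/687 = 46.645
  South, Party B: 221×229/687 = 73.667
  South, Party C: 221×151/687 = 48.575
  South, Other: 221×162/687 = 52.114
Contributions (O − E)²/E:
  (79 − 54.032)²/54.032 = 11.5376
  (90 − 85.333)²/85.333 = 0.2552
  (29 − 56.268)²/56.268 = 13.2143
  (58 − 60.367)²/60.367 = 0.0928
  (15 − 44.323)²/44.323 = 19.3994
  (66 − 70.000)²/70.000 = 0.2286
  (83 − 46.157)²/46.157 = 29.4085
  (46 − 49.520)²/49.520 = 0.2502
  (51 − 46.645)²/46.645 = 0.4066
  (73 − 73.667)²/73.667 = 0.0060
  (39 − 48.575)²/48.575 = 1.8874
  (58 − 52.114)²/52.114 = 0.6648
χ² = 11.5376 + 0.2552 + 13.2143 + 0.0928 + 19.3994 + 0.2286 + 29.4085 + 0.2502 + 0.4066 + 0.0060 + 1.8874 + 0.6648 = 77.35
df = (3−1)(4−1) = 6. Since 77.35 > 12.592, reject the null hypothesis of independence at α = 0.05.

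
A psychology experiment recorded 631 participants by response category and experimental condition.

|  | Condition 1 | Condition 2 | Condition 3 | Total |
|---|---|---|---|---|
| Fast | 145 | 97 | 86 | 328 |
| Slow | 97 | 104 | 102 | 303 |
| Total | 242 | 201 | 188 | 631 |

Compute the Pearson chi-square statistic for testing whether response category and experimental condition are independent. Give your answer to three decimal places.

10.152

Grand total N = 631.
Expected counts (row total × column total / N):
  Fast, Condition 1: 328×242/631 = 125.7940
  Fast, Condition 2: 328×201/631 = 104.4818
  Fast, Condition 3: 328×188/631 = 97.7242
  Slow, Condition 1: 303×242/631 = 116.2060
  Slow, Condition 2: 303×201/631 = 96.5182
  Slow, Condition 3: 303×188/631 = 90.2758
Contributions (O − E)²/E:
  (145 − 125.7940)²/125.7940 = 2.9323
  (97 − 104.4818)²/104.4818 = 0.5358
  (86 − 97.7242)²/97.7242 = 1.4066
  (97 − 116.2060)²/116.2060 = 3.1743
  (104 − 96.5182)²/96.5182 = 0.5800
  (102 − 90.2758)²/90.2758 = 1.5226
χ² = 2.9323 + 0.5358 + 1.4066 + 3.1743 + 0.5800 + 1.5226 = 10.152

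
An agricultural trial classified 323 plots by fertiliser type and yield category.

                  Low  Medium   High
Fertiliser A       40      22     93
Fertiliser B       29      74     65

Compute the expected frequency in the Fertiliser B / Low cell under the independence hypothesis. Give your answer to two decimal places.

Row total (Fertiliser B) = 168; column total (Low) = 69; grand total N = 323.
Expected count = (row total × column total) / N = 168 × 69 / 323 = 35.89.

35.89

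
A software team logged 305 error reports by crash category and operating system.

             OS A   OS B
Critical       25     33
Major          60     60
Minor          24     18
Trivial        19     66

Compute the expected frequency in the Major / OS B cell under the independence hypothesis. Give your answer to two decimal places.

69.64

Row total (Major) = 120; column total (OS B) = 177; grand total N = 305.
Expected count = (row total × column total) / N = 120 × 177 / 305 = 69.64.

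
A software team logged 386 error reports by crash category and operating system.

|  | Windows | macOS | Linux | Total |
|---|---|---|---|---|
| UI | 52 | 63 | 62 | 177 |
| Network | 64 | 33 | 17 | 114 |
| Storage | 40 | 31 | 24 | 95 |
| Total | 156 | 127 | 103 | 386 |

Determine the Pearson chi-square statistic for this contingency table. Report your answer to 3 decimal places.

Grand total N = 386.
Expected counts (row total × column total / N):
  UI, Windows: 177×156/386 = 71.5337
  UI, macOS: 177×127/386 = 58.2358
  UI, Linux: 177×103/386 = 47.2306
  Network, Windows: 114×156/386 = 46.0725
  Network, macOS: 114×127/386 = 37.5078
  Network, Linux: 114×103/386 = 30.4197
  Storage, Windows: 95×156/386 = 38.3938
  Storage, macOS: 95×127/386 = 31.2565
  Storage, Linux: 95×103/386 = 25.3497
Contributions (O − E)²/E:
  (52 − 71.5337)²/71.5337 = 5.3341
  (63 − 58.2358)²/58.2358 = 0.3898
  (62 − 47.2306)²/47.2306 = 4.6185
  (64 − 46.0725)²/46.0725 = 6.9759
  (33 − 37.5078)²/37.5078 = 0.5418
  (17 − 30.4197)²/30.4197 = 5.9201
  (40 − 38.3938)²/38.3938 = 0.0672
  (31 − 31.2565)²/31.2565 = 0.0021
  (24 − 25.3497)²/25.3497 = 0.0719
χ² = 5.3341 + 0.3898 + 4.6185 + 6.9759 + 0.5418 + 5.9201 + 0.0672 + 0.0021 + 0.0719 = 23.921

23.921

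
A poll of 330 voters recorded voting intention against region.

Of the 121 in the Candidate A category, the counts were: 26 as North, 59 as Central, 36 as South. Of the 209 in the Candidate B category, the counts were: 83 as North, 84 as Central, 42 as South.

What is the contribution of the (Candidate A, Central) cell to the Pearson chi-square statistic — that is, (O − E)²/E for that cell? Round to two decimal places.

Row total (Candidate A) = 121; column total (Central) = 143; N = 330.
Expected count E = 121 × 143 / 330 = 52.433.
Contribution = (O − E)²/E = (59 − 52.433)² / 52.433 = 0.82.

0.82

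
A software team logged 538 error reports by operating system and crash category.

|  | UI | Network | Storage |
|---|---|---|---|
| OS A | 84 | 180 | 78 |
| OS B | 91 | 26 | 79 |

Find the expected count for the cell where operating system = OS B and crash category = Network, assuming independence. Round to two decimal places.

75.05

Row total (OS B) = 196; column total (Network) = 206; grand total N = 538.
Expected count = (row total × column total) / N = 196 × 206 / 538 = 75.05.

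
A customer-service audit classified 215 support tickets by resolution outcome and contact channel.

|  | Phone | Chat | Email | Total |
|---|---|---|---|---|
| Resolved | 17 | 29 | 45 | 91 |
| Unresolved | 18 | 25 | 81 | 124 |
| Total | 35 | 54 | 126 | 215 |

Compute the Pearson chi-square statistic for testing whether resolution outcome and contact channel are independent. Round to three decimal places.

Grand total N = 215.
Expected counts (row total × column total / N):
  Resolved, Phone: 91×35/215 = 14.8140
  Resolved, Chat: 91×54/215 = 22.8558
  Resolved, Email: 91×126/215 = 53.3302
  Unresolved, Phone: 124×35/215 = 20.1860
  Unresolved, Chat: 124×54/215 = 31.1442
  Unresolved, Email: 124×126/215 = 72.6698
Contributions (O − E)²/E:
  (17 − 14.8140)²/14.8140 = 0.3226
  (29 − 22.8558)²/22.8558 = 1.6517
  (45 − 53.3302)²/53.3302 = 1.3012
  (18 − 20.1860)²/20.1860 = 0.2367
  (25 − 31.1442)²/31.1442 = 1.2121
  (81 − 72.6698)²/72.6698 = 0.9549
χ² = 0.3226 + 1.6517 + 1.3012 + 0.2367 + 1.2121 + 0.9549 = 5.679

5.679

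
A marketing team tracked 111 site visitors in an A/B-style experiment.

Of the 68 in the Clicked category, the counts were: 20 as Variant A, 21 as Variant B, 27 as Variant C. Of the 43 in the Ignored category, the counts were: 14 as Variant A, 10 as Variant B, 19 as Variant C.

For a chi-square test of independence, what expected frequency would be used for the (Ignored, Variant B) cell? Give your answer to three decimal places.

12.009

Row total (Ignored) = 43; column total (Variant B) = 31; grand total N = 111.
Expected count = (row total × column total) / N = 43 × 31 / 111 = 12.009.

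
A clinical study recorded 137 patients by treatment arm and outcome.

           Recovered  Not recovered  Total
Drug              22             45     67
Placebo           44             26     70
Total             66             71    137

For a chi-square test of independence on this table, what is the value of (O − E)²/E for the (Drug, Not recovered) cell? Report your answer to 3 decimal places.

Row total (Drug) = 67; column total (Not recovered) = 71; N = 137.
Expected count E = 67 × 71 / 137 = 34.7226.
Contribution = (O − E)²/E = (45 − 34.7226)² / 34.7226 = 3.042.

3.042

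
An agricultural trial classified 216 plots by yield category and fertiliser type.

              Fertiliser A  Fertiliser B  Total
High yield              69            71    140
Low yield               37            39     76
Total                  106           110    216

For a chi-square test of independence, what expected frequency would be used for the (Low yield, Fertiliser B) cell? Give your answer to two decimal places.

Row total (Low yield) = 76; column total (Fertiliser B) = 110; grand total N = 216.
Expected count = (row total × column total) / N = 76 × 110 / 216 = 38.70.

38.70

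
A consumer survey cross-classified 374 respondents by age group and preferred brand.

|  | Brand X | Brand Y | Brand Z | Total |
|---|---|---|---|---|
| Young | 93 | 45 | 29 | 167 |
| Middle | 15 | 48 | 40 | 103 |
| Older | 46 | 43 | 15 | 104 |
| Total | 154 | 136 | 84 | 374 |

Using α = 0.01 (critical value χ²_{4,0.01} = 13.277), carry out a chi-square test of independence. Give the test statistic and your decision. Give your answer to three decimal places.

Grand total N = 374.
Expected counts (row total × column total / N):
  Young, Brand X: 167×154/374 = 68.7647
  Young, Brand Y: 167×136/374 = 60.7273
  Young, Brand Z: 167×84/374 = 37.5080
  Middle, Brand X: 103×154/374 = 42.4118
  Middle, Brand Y: 103×136/374 = 37.4545
  Middle, Brand Z: 103×84/374 = 23.1337
  Older, Brand X: 104×154/374 = 42.8235
  Older, Brand Y: 104×136/374 = 37.8182
  Older, Brand Z: 104×84/374 = 23.3583
Contributions (O − E)²/E:
  (93 − 68.7647)²/68.7647 = 8.5414
  (45 − 60.7273)²/60.7273 = 4.0731
  (29 − 37.5080)²/37.5080 = 1.9299
  (15 − 42.4118)²/42.4118 = 17.7169
  (48 − 37.4545)²/37.4545 = 2.9691
  (40 − 23.1337)²/23.1337 = 12.2969
  (46 − 42.8235)²/42.8235 = 0.2356
  (43 − 37.8182)²/37.8182 = 0.7100
  (15 − 23.3583)²/23.3583 = 2.9909
χ² = 8.5414 + 4.0731 + 1.9299 + 17.7169 + 2.9691 + 12.2969 + 0.2356 + 0.7100 + 2.9909 = 51.464
df = (3−1)(3−1) = 4. Since 51.464 > 13.277, reject the null hypothesis of independence at α = 0.01.

51.464; reject H₀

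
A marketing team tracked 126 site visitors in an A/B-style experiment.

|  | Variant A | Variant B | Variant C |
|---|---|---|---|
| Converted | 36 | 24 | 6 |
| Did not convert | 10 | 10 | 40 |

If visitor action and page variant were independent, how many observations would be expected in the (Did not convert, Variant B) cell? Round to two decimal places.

16.19

Row total (Did not convert) = 60; column total (Variant B) = 34; grand total N = 126.
Expected count = (row total × column total) / N = 60 × 34 / 126 = 16.19.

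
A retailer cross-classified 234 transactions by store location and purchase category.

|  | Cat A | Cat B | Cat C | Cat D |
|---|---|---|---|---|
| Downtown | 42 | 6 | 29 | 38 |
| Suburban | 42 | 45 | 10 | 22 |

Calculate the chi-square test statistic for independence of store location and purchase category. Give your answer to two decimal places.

43.29

Row totals: 115, 119. Column totals: 84, 51, 39, 60. Grand total N = 234.
Expected counts (row total × column total / N):
  Downtown, Cat A: 115×84/234 = 41.282
  Downtown, Cat B: 115×51/234 = 25.064
  Downtown, Cat C: 115×39/234 = 19.167
  Downtown, Cat D: 115×60/234 = 29.487
  Suburban, Cat A: 119×84/234 = 42.718
  Suburban, Cat B: 119×51/234 = 25.936
  Suburban, Cat C: 119×39/234 = 19.833
  Suburban, Cat D: 119×60/234 = 30.513
Contributions (O − E)²/E:
  (42 − 41.282)²/41.282 = 0.0125
  (6 − 25.064)²/25.064 = 14.5003
  (29 − 19.167)²/19.167 = 5.0445
  (38 − 29.487)²/29.487 = 2.4577
  (42 − 42.718)²/42.718 = 0.0121
  (45 − 25.936)²/25.936 = 14.0128
  (10 − 19.833)²/19.833 = 4.8751
  (22 − 30.513)²/30.513 = 2.3751
χ² = 0.0125 + 14.5003 + 5.0445 + 2.4577 + 0.0121 + 14.0128 + 4.8751 + 2.3751 = 43.29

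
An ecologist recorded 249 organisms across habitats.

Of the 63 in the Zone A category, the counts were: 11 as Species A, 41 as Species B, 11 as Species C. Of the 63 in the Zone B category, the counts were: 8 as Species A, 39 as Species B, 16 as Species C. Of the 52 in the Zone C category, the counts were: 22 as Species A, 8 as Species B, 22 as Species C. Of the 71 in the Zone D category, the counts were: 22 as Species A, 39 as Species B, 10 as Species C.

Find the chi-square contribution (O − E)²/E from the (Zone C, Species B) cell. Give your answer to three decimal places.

Row total (Zone C) = 52; column total (Species B) = 127; N = 249.
Expected count E = 52 × 127 / 249 = 26.5221.
Contribution = (O − E)²/E = (8 − 26.5221)² / 26.5221 = 12.935.

12.935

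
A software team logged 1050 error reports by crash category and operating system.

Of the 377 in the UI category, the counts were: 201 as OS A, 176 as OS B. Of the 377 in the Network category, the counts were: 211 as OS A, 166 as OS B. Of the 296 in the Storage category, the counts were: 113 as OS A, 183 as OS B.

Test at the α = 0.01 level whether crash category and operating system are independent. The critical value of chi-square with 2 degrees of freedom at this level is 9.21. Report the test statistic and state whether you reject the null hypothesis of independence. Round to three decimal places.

23.583; reject H₀

Row totals: 377, 377, 296. Column totals: 525, 525. Grand total N = 1050.
Expected counts (row total × column total / N):
  UI, OS A: 377×525/1050 = 188.5000
  UI, OS B: 377×525/1050 = 188.5000
  Network, OS A: 377×525/1050 = 188.5000
  Network, OS B: 377×525/1050 = 188.5000
  Storage, OS A: 296×525/1050 = 148.0000
  Storage, OS B: 296×525/1050 = 148.0000
Contributions (O − E)²/E:
  (201 − 188.5000)²/188.5000 = 0.8289
  (176 − 188.5000)²/188.5000 = 0.8289
  (211 − 188.5000)²/188.5000 = 2.6857
  (166 − 188.5000)²/188.5000 = 2.6857
  (113 − 148.0000)²/148.0000 = 8.2770
  (183 − 148.0000)²/148.0000 = 8.2770
χ² = 0.8289 + 0.8289 + 2.6857 + 2.6857 + 8.2770 + 8.2770 = 23.583
df = (3−1)(2−1) = 2. Since 23.583 > 9.21, reject the null hypothesis of independence at α = 0.01.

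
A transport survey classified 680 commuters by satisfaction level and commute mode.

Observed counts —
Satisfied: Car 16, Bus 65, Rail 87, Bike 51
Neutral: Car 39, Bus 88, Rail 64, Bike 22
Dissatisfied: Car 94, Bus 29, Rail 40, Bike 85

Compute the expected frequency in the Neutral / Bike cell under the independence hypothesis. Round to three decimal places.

49.491

Row total (Neutral) = 213; column total (Bike) = 158; grand total N = 680.
Expected count = (row total × column total) / N = 213 × 158 / 680 = 49.491.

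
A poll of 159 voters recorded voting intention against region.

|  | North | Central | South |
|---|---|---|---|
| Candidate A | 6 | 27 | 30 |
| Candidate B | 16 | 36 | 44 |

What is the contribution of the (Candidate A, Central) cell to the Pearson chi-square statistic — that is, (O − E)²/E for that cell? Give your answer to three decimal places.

Row total (Candidate A) = 63; column total (Central) = 63; N = 159.
Expected count E = 63 × 63 / 159 = 24.9623.
Contribution = (O − E)²/E = (27 − 24.9623)² / 24.9623 = 0.166.

0.166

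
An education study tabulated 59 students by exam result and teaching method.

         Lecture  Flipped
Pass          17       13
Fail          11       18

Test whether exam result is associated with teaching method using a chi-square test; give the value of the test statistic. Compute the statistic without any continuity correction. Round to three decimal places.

2.076

Row totals: 30, 29. Column totals: 28, 31. Grand total N = 59.
Expected counts (row total × column total / N):
  Pass, Lecture: 30×28/59 = 14.2373
  Pass, Flipped: 30×31/59 = 15.7627
  Fail, Lecture: 29×28/59 = 13.7627
  Fail, Flipped: 29×31/59 = 15.2373
Contributions (O − E)²/E:
  (17 − 14.2373)²/14.2373 = 0.5361
  (13 − 15.7627)²/15.7627 = 0.4842
  (11 − 13.7627)²/13.7627 = 0.5546
  (18 − 15.2373)²/15.2373 = 0.5009
χ² = 0.5361 + 0.4842 + 0.5546 + 0.5009 = 2.076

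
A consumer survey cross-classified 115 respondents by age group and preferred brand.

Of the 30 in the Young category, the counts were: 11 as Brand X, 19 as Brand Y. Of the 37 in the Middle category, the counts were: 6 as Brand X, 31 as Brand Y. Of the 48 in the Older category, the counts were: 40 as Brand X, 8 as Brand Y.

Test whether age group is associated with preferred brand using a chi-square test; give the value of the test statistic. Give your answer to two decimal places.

Row totals: 30, 37, 48. Column totals: 57, 58. Grand total N = 115.
Expected counts (row total × column total / N):
  Young, Brand X: 30×57/115 = 14.870
  Young, Brand Y: 30×58/115 = 15.130
  Middle, Brand X: 37×57/115 = 18.339
  Middle, Brand Y: 37×58/115 = 18.661
  Older, Brand X: 48×57/115 = 23.791
  Older, Brand Y: 48×58/115 = 24.209
Contributions (O − E)²/E:
  (11 − 14.870)²/14.870 = 1.0072
  (19 − 15.130)²/15.130 = 0.9899
  (6 − 18.339)²/18.339 = 8.3020
  (31 − 18.661)²/18.661 = 8.1588
  (40 − 23.791)²/23.791 = 11.0433
  (8 − 24.209)²/24.209 = 10.8526
χ² = 1.0072 + 0.9899 + 8.3020 + 8.1588 + 11.0433 + 10.8526 = 40.35

40.35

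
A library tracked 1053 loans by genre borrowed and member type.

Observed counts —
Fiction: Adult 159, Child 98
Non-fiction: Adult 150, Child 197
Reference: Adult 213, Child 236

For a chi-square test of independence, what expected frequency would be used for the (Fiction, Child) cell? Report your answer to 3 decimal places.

Row total (Fiction) = 257; column total (Child) = 531; grand total N = 1053.
Expected count = (row total × column total) / N = 257 × 531 / 1053 = 129.598.

129.598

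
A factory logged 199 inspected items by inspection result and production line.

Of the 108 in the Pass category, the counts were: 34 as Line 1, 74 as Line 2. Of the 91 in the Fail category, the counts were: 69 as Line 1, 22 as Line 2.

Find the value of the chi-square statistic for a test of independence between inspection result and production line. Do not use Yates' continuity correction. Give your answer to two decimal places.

38.89

Row totals: 108, 91. Column totals: 103, 96. Grand total N = 199.
Expected counts (row total × column total / N):
  Pass, Line 1: 108×103/199 = 55.8995
  Pass, Line 2: 108×96/199 = 52.1005
  Fail, Line 1: 91×103/199 = 47.1005
  Fail, Line 2: 91×96/199 = 43.8995
Contributions (O − E)²/E:
  (34 − 55.8995)²/55.8995 = 8.5795
  (74 − 52.1005)²/52.1005 = 9.2051
  (69 − 47.1005)²/47.1005 = 10.1822
  (22 − 43.8995)²/43.8995 = 10.9247
χ² = 8.5795 + 9.2051 + 10.1822 + 10.9247 = 38.89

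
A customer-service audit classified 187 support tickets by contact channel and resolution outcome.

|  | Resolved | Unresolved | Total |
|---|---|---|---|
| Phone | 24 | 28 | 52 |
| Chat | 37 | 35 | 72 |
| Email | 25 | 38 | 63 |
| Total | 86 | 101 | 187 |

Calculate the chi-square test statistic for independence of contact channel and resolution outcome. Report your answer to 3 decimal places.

Grand total N = 187.
Expected counts (row total × column total / N):
  Phone, Resolved: 52×86/187 = 23.9144
  Phone, Unresolved: 52×101/187 = 28.0856
  Chat, Resolved: 72×86/187 = 33.1123
  Chat, Unresolved: 72×101/187 = 38.8877
  Email, Resolved: 63×86/187 = 28.9733
  Email, Unresolved: 63×101/187 = 34.0267
Contributions (O − E)²/E:
  (24 − 23.9144)²/23.9144 = 0.0003
  (28 − 28.0856)²/28.0856 = 0.0003
  (37 − 33.1123)²/33.1123 = 0.4565
  (35 − 38.8877)²/38.8877 = 0.3887
  (25 − 28.9733)²/28.9733 = 0.5449
  (38 − 34.0267)²/34.0267 = 0.4640
χ² = 0.0003 + 0.0003 + 0.4565 + 0.3887 + 0.5449 + 0.4640 = 1.855

1.855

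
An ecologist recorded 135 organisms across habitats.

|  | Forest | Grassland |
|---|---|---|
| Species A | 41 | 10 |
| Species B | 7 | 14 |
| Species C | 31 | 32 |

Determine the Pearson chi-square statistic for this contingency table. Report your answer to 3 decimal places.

Row totals: 51, 21, 63. Column totals: 79, 56. Grand total N = 135.
Expected counts (row total × column total / N):
  Species A, Forest: 51×79/135 = 29.8444
  Species A, Grassland: 51×56/135 = 21.1556
  Species B, Forest: 21×79/135 = 12.2889
  Species B, Grassland: 21×56/135 = 8.7111
  Species C, Forest: 63×79/135 = 36.8667
  Species C, Grassland: 63×56/135 = 26.1333
Contributions (O − E)²/E:
  (41 − 29.8444)²/29.8444 = 4.1699
  (10 − 21.1556)²/21.1556 = 5.8825
  (7 − 12.2889)²/12.2889 = 2.2762
  (14 − 8.7111)²/8.7111 = 3.2111
  (31 − 36.8667)²/36.8667 = 0.9336
  (32 − 26.1333)²/26.1333 = 1.3170
χ² = 4.1699 + 5.8825 + 2.2762 + 3.2111 + 0.9336 + 1.3170 = 17.790

17.790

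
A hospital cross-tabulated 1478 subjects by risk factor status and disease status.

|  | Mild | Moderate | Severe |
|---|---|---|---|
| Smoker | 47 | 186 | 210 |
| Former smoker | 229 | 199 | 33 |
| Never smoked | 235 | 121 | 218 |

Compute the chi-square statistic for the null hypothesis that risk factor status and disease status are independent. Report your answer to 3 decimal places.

289.431

Row totals: 443, 461, 574. Column totals: 511, 506, 461. Grand total N = 1478.
Expected counts (row total × column total / N):
  Smoker, Mild: 443×511/1478 = 153.1617
  Smoker, Moderate: 443×506/1478 = 151.6631
  Smoker, Severe: 443×461/1478 = 138.1752
  Former smoker, Mild: 461×511/1478 = 159.3850
  Former smoker, Moderate: 461×506/1478 = 157.8254
  Former smoker, Severe: 461×461/1478 = 143.7896
  Never smoked, Mild: 574×511/1478 = 198.4533
  Never smoked, Moderate: 574×506/1478 = 196.5115
  Never smoked, Severe: 574×461/1478 = 179.0352
Contributions (O − E)²/E:
  (47 − 153.1617)²/153.1617 = 73.5844
  (186 − 151.6631)²/151.6631 = 7.7740
  (210 − 138.1752)²/138.1752 = 37.3352
  (229 − 159.3850)²/159.3850 = 30.4059
  (199 − 157.8254)²/157.8254 = 10.7419
  (33 − 143.7896)²/143.7896 = 85.3632
  (235 − 198.4533)²/198.4533 = 6.7304
  (121 − 196.5115)²/196.5115 = 29.0160
  (218 − 179.0352)²/179.0352 = 8.4802
χ² = 73.5844 + 7.7740 + 37.3352 + 30.4059 + 10.7419 + 85.3632 + 6.7304 + 29.0160 + 8.4802 = 289.431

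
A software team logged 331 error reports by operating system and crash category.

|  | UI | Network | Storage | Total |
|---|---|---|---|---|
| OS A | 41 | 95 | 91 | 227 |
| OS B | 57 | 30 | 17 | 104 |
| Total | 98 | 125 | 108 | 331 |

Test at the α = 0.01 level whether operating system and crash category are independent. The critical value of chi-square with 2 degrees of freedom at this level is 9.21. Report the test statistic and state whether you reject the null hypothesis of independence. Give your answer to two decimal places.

Grand total N = 331.
Expected counts (row total × column total / N):
  OS A, UI: 227×98/331 = 67.208
  OS A, Network: 227×125/331 = 85.725
  OS A, Storage: 227×108/331 = 74.066
  OS B, UI: 104×98/331 = 30.792
  OS B, Network: 104×125/331 = 39.275
  OS B, Storage: 104×108/331 = 33.934
Contributions (O − E)²/E:
  (41 − 67.208)²/67.208 = 10.2199
  (95 − 85.725)²/85.725 = 1.0035
  (91 − 74.066)²/74.066 = 3.8717
  (57 − 30.792)²/30.792 = 22.3064
  (30 − 39.275)²/39.275 = 2.1903
  (17 − 33.934)²/33.934 = 8.4505
χ² = 10.2199 + 1.0035 + 3.8717 + 22.3064 + 2.1903 + 8.4505 = 48.04
df = (2−1)(3−1) = 2. Since 48.04 > 9.21, reject the null hypothesis of independence at α = 0.01.

48.04; reject H₀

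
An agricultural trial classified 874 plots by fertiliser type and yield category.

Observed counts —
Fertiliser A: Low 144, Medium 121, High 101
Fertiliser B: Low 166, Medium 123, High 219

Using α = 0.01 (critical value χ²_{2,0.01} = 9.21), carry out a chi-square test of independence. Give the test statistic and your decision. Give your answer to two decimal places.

Row totals: 366, 508. Column totals: 310, 244, 320. Grand total N = 874.
Expected counts (row total × column total / N):
  Fertiliser A, Low: 366×310/874 = 129.817
  Fertiliser A, Medium: 366×244/874 = 102.178
  Fertiliser A, High: 366×320/874 = 134.005
  Fertiliser B, Low: 508×310/874 = 180.183
  Fertiliser B, Medium: 508×244/874 = 141.822
  Fertiliser B, High: 508×320/874 = 185.995
Contributions (O − E)²/E:
  (144 − 129.817)²/129.817 = 1.5495
  (121 − 102.178)²/102.178 = 3.4672
  (101 − 134.005)²/134.005 = 8.1290
  (166 − 180.183)²/180.183 = 1.1164
  (123 − 141.822)²/141.822 = 2.4980
  (219 − 185.995)²/185.995 = 5.8568
χ² = 1.5495 + 3.4672 + 8.1290 + 1.1164 + 2.4980 + 5.8568 = 22.62
df = (2−1)(3−1) = 2. Since 22.62 > 9.21, reject the null hypothesis of independence at α = 0.01.

22.62; reject H₀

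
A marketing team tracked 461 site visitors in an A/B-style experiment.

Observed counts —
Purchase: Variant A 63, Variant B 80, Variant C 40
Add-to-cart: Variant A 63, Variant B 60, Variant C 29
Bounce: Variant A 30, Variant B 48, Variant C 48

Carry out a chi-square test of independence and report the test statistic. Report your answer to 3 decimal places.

Row totals: 183, 152, 126. Column totals: 156, 188, 117. Grand total N = 461.
Expected counts (row total × column total / N):
  Purchase, Variant A: 183×156/461 = 61.9262
  Purchase, Variant B: 183×188/461 = 74.6291
  Purchase, Variant C: 183×117/461 = 46.4447
  Add-to-cart, Variant A: 152×156/461 = 51.4360
  Add-to-cart, Variant B: 152×188/461 = 61.9870
  Add-to-cart, Variant C: 152×117/461 = 38.5770
  Bounce, Variant A: 126×156/461 = 42.6377
  Bounce, Variant B: 126×188/461 = 51.3839
  Bounce, Variant C: 126×117/461 = 31.9783
Contributions (O − E)²/E:
  (63 − 61.9262)²/61.9262 = 0.0186
  (80 − 74.6291)²/74.6291 = 0.3865
  (40 − 46.4447)²/46.4447 = 0.8943
  (63 − 51.4360)²/51.4360 = 2.5999
  (60 − 61.9870)²/61.9870 = 0.0637
  (29 − 38.5770)²/38.5770 = 2.3776
  (30 − 42.6377)²/42.6377 = 3.7458
  (48 − 51.3839)²/51.3839 = 0.2228
  (48 − 31.9783)²/31.9783 = 8.0272
χ² = 0.0186 + 0.3865 + 0.8943 + 2.5999 + 0.0637 + 2.3776 + 3.7458 + 0.2228 + 8.0272 = 18.336

18.336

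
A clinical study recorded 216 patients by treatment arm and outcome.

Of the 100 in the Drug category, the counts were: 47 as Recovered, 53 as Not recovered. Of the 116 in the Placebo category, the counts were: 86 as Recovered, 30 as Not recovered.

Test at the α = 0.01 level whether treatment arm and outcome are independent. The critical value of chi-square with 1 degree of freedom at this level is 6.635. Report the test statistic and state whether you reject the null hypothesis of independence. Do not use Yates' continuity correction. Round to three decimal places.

16.716; reject H₀

Row totals: 100, 116. Column totals: 133, 83. Grand total N = 216.
Expected counts (row total × column total / N):
  Drug, Recovered: 100×133/216 = 61.5741
  Drug, Not recovered: 100×83/216 = 38.4259
  Placebo, Recovered: 116×133/216 = 71.4259
  Placebo, Not recovered: 116×83/216 = 44.5741
Contributions (O − E)²/E:
  (47 − 61.5741)²/61.5741 = 3.4496
  (53 − 38.4259)²/38.4259 = 5.5276
  (86 − 71.4259)²/71.4259 = 2.9738
  (30 − 44.5741)²/44.5741 = 4.7652
χ² = 3.4496 + 5.5276 + 2.9738 + 4.7652 = 16.716
df = (2−1)(2−1) = 1. Since 16.716 > 6.635, reject the null hypothesis of independence at α = 0.01.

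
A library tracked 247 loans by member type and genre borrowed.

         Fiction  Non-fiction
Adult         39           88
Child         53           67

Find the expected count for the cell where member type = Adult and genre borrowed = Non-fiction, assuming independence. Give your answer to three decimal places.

79.696

Row total (Adult) = 127; column total (Non-fiction) = 155; grand total N = 247.
Expected count = (row total × column total) / N = 127 × 155 / 247 = 79.696.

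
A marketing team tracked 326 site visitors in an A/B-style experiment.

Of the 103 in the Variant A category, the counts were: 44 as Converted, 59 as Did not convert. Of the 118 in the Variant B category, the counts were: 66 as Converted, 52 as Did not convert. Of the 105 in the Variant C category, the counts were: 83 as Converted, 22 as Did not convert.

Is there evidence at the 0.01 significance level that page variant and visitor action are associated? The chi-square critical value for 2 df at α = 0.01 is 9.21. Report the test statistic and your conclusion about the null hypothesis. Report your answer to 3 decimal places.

29.231; reject H₀

Row totals: 103, 118, 105. Column totals: 193, 133. Grand total N = 326.
Expected counts (row total × column total / N):
  Variant A, Converted: 103×193/326 = 60.9785
  Variant A, Did not convert: 103×133/326 = 42.0215
  Variant B, Converted: 118×193/326 = 69.8589
  Variant B, Did not convert: 118×133/326 = 48.1411
  Variant C, Converted: 105×193/326 = 62.1626
  Variant C, Did not convert: 105×133/326 = 42.8374
Contributions (O − E)²/E:
  (44 − 60.9785)²/60.9785 = 4.7274
  (59 − 42.0215)²/42.0215 = 6.8600
  (66 − 69.8589)²/69.8589 = 0.2132
  (52 − 48.1411)²/48.1411 = 0.3093
  (83 − 62.1626)²/62.1626 = 6.9849
  (22 − 42.8374)²/42.8374 = 10.1359
χ² = 4.7274 + 6.8600 + 0.2132 + 0.3093 + 6.9849 + 10.1359 = 29.231
df = (3−1)(2−1) = 2. Since 29.231 > 9.21, reject the null hypothesis of independence at α = 0.01.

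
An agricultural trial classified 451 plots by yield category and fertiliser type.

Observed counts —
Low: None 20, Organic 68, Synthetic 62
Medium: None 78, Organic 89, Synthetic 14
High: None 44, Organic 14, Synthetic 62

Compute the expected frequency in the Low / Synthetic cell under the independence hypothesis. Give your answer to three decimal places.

Row total (Low) = 150; column total (Synthetic) = 138; grand total N = 451.
Expected count = (row total × column total) / N = 150 × 138 / 451 = 45.898.

45.898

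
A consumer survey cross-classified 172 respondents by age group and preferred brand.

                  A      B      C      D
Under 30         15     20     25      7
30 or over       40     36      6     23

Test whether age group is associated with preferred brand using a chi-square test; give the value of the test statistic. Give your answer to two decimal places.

Row totals: 67, 105. Column totals: 55, 56, 31, 30. Grand total N = 172.
Expected counts (row total × column total / N):
  Under 30, A: 67×55/172 = 21.424
  Under 30, B: 67×56/172 = 21.814
  Under 30, C: 67×31/172 = 12.076
  Under 30, D: 67×30/172 = 11.686
  30 or over, A: 105×55/172 = 33.576
  30 or over, B: 105×56/172 = 34.186
  30 or over, C: 105×31/172 = 18.924
  30 or over, D: 105×30/172 = 18.314
Contributions (O − E)²/E:
  (15 − 21.424)²/21.424 = 1.9262
  (20 − 21.814)²/21.814 = 0.1508
  (25 − 12.076)²/12.076 = 13.8315
  (7 − 11.686)²/11.686 = 1.8791
  (40 − 33.576)²/33.576 = 1.2291
  (36 − 34.186)²/34.186 = 0.0963
  (6 − 18.924)²/18.924 = 8.8263
  (23 − 18.314)²/18.314 = 1.1990
χ² = 1.9262 + 0.1508 + 13.8315 + 1.8791 + 1.2291 + 0.0963 + 8.8263 + 1.1990 = 29.14

29.14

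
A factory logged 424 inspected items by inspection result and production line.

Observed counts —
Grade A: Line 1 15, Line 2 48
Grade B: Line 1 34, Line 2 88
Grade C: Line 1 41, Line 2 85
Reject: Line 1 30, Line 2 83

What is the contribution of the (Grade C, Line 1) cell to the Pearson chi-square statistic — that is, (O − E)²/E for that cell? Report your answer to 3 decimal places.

Row total (Grade C) = 126; column total (Line 1) = 120; N = 424.
Expected count E = 126 × 120 / 424 = 35.6604.
Contribution = (O − E)²/E = (41 − 35.6604)² / 35.6604 = 0.800.

0.800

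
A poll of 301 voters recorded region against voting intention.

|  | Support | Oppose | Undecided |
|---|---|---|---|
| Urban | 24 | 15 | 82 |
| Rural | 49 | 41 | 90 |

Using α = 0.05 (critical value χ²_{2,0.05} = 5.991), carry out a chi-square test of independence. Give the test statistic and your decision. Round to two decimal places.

9.82; reject H₀

Row totals: 121, 180. Column totals: 73, 56, 172. Grand total N = 301.
Expected counts (row total × column total / N):
  Urban, Support: 121×73/301 = 29.3455
  Urban, Oppose: 121×56/301 = 22.5116
  Urban, Undecided: 121×172/301 = 69.1429
  Rural, Support: 180×73/301 = 43.6545
  Rural, Oppose: 180×56/301 = 33.4884
  Rural, Undecided: 180×172/301 = 102.8571
Contributions (O − E)²/E:
  (24 − 29.3455)²/29.3455 = 0.9737
  (15 − 22.5116)²/22.5116 = 2.5064
  (82 − 69.1429)²/69.1429 = 2.3908
  (49 − 43.6545)²/43.6545 = 0.6546
  (41 − 33.4884)²/33.4884 = 1.6849
  (90 − 102.8571)²/102.8571 = 1.6071
χ² = 0.9737 + 2.5064 + 2.3908 + 0.6546 + 1.6849 + 1.6071 = 9.82
df = (2−1)(3−1) = 2. Since 9.82 > 5.991, reject the null hypothesis of independence at α = 0.05.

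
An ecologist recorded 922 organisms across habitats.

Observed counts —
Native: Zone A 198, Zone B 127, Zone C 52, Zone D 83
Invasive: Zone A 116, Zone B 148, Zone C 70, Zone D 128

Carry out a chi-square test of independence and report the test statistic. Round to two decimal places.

Row totals: 460, 462. Column totals: 314, 275, 122, 211. Grand total N = 922.
Expected counts (row total × column total / N):
  Native, Zone A: 460×314/922 = 156.659
  Native, Zone B: 460×275/922 = 137.202
  Native, Zone C: 460×122/922 = 60.868
  Native, Zone D: 460×211/922 = 105.271
  Invasive, Zone A: 462×314/922 = 157.341
  Invasive, Zone B: 462×275/922 = 137.798
  Invasive, Zone C: 462×122/922 = 61.132
  Invasive, Zone D: 462×211/922 = 105.729
Contributions (O − E)²/E:
  (198 − 156.659)²/156.659 = 10.9095
  (127 − 137.202)²/137.202 = 0.7586
  (52 − 60.868)²/60.868 = 1.2920
  (83 − 105.271)²/105.271 = 4.7116
  (116 − 157.341)²/157.341 = 10.8623
  (148 − 137.798)²/137.798 = 0.7553
  (70 − 61.132)²/61.132 = 1.2864
  (128 − 105.729)²/105.729 = 4.6912
χ² = 10.9095 + 0.7586 + 1.2920 + 4.7116 + 10.8623 + 0.7553 + 1.2864 + 4.6912 = 35.27

35.27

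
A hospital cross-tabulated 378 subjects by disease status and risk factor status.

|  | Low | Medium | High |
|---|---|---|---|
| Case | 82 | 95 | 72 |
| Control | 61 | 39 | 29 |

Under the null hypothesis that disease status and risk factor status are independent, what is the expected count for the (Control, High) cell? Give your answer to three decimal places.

34.468

Row total (Control) = 129; column total (High) = 101; grand total N = 378.
Expected count = (row total × column total) / N = 129 × 101 / 378 = 34.468.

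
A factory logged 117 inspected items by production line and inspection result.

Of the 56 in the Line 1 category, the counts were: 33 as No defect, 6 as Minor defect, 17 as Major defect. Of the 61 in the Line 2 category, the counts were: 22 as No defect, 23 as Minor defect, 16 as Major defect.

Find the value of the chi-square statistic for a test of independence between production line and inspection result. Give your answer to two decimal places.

Row totals: 56, 61. Column totals: 55, 29, 33. Grand total N = 117.
Expected counts (row total × column total / N):
  Line 1, No defect: 56×55/117 = 26.325
  Line 1, Minor defect: 56×29/117 = 13.880
  Line 1, Major defect: 56×33/117 = 15.795
  Line 2, No defect: 61×55/117 = 28.675
  Line 2, Minor defect: 61×29/117 = 15.120
  Line 2, Major defect: 61×33/117 = 17.205
Contributions (O − E)²/E:
  (33 − 26.325)²/26.325 = 1.6925
  (6 − 13.880)²/13.880 = 4.4737
  (17 − 15.795)²/15.795 = 0.0919
  (22 − 28.675)²/28.675 = 1.5538
  (23 − 15.120)²/15.120 = 4.1068
  (16 − 17.205)²/17.205 = 0.0844
χ² = 1.6925 + 4.4737 + 0.0919 + 1.5538 + 4.1068 + 0.0844 = 12.00

12.00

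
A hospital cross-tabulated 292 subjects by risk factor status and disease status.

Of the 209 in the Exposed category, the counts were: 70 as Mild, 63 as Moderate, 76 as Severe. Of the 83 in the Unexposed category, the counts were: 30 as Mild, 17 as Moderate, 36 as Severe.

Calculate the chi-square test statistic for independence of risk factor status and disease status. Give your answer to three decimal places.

Row totals: 209, 83. Column totals: 100, 80, 112. Grand total N = 292.
Expected counts (row total × column total / N):
  Exposed, Mild: 209×100/292 = 71.5753
  Exposed, Moderate: 209×80/292 = 57.2603
  Exposed, Severe: 209×112/292 = 80.1644
  Unexposed, Mild: 83×100/292 = 28.4247
  Unexposed, Moderate: 83×80/292 = 22.7397
  Unexposed, Severe: 83×112/292 = 31.8356
Contributions (O − E)²/E:
  (70 − 71.5753)²/71.5753 = 0.0347
  (63 − 57.2603)²/57.2603 = 0.5753
  (76 − 80.1644)²/80.1644 = 0.2163
  (30 − 28.4247)²/28.4247 = 0.0873
  (17 − 22.7397)²/22.7397 = 1.4488
  (36 − 31.8356)²/31.8356 = 0.5447
χ² = 0.0347 + 0.5753 + 0.2163 + 0.0873 + 1.4488 + 0.5447 = 2.907

2.907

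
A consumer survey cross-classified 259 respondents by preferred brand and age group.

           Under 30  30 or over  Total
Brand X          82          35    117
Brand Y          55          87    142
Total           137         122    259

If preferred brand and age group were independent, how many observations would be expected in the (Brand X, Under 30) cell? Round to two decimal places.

61.89

Row total (Brand X) = 117; column total (Under 30) = 137; grand total N = 259.
Expected count = (row total × column total) / N = 117 × 137 / 259 = 61.89.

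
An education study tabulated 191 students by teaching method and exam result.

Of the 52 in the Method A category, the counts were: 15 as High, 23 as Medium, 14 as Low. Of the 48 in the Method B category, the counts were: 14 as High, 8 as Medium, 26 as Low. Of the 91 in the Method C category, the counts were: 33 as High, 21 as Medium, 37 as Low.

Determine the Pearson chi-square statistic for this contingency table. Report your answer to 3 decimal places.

Row totals: 52, 48, 91. Column totals: 62, 52, 77. Grand total N = 191.
Expected counts (row total × column total / N):
  Method A, High: 52×62/191 = 16.87958
  Method A, Medium: 52×52/191 = 14.15707
  Method A, Low: 52×77/191 = 20.96335
  Method B, High: 48×62/191 = 15.58115
  Method B, Medium: 48×52/191 = 13.06806
  Method B, Low: 48×77/191 = 19.35079
  Method C, High: 91×62/191 = 29.53927
  Method C, Medium: 91×52/191 = 24.77487
  Method C, Low: 91×77/191 = 36.68586
Contributions (O − E)²/E:
  (15 − 16.87958)²/16.87958 = 0.2093
  (23 − 14.15707)²/14.15707 = 5.5236
  (14 − 20.96335)²/20.96335 = 2.3130
  (14 − 15.58115)²/15.58115 = 0.1605
  (8 − 13.06806)²/13.06806 = 1.9655
  (26 − 19.35079)²/19.35079 = 2.2848
  (33 − 29.53927)²/29.53927 = 0.4054
  (21 − 24.77487)²/24.77487 = 0.5752
  (37 − 36.68586)²/36.68586 = 0.0027
χ² = 0.2093 + 5.5236 + 2.3130 + 0.1605 + 1.9655 + 2.2848 + 0.4054 + 0.5752 + 0.0027 = 13.440

13.440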